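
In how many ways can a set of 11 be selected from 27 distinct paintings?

C(27,11) = 27!/(11! x 16!).

Final answer: \binom{27}{11} = 13037895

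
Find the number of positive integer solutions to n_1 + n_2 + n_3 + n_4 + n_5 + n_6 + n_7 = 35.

Substitute n'_i = n_i - 1 (so n'_i >= 0). Then sum n'_i = 35 - 7 = 28.
Stars and bars: C(28+7-1, 7-1) = C(34,6).

Final answer: C(34,6) = 1344904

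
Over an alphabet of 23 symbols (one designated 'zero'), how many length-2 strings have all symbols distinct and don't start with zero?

The leading digit has 22 choices (anything but zero); the next has 22 (anything but the first), then 21, and so on, one fewer each time.
Total: 22 x 22.

Final answer: 484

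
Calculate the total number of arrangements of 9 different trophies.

The number of ways to arrange 9 distinct objects is 9!.

Final answer: 9! = 362880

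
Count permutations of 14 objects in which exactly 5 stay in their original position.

Choose which 5 elements are fixed: C(14,5) = 2002.
Derange the remaining 9 using D(j) = (j-1)(D(j-1) + D(j-2)), D(0)=1, D(1)=0: D(2)=1, D(3)=2, D(4)=9, D(5)=44, D(6)=265, D(7)=1854, D(8)=14833, D(9)=133496.
Total: 2002 x 133496.

Final answer: C(14,5) D(9) = 267258992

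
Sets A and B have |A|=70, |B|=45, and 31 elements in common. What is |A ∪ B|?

|A union B| = |A| + |B| - |A intersect B| = 70 + 45 - 31.

Final answer: 84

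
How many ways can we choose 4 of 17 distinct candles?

C(17,4) = 17!/(4! x 13!).

Final answer: \binom{17}{4} = 2380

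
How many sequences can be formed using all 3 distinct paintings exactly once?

The number of ways to arrange 3 distinct objects is 3!.

Final answer: 3! = 6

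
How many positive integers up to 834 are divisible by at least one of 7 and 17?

Multiples of 7: 119. Multiples of 17: 49. Of both (lcm=119): 7.
By inclusion-exclusion: 119 + 49 - 7.

Final answer: 161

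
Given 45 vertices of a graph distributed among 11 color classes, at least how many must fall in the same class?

By pigeonhole with 45 objects and 11 categories: ceiling(45/11).

Final answer: 5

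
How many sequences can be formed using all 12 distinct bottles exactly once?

The number of ways to arrange 12 distinct objects is 12!.

Final answer: 12! = 479001600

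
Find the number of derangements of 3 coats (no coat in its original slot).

Use the recurrence D(n) = (n-1)(D(n-1) + D(n-2)) with D(0)=1, D(1)=0.
D(2) = 1 x (0 + 1) = 1
D(3) = 2 x (D(2) + D(1)) = 2 x (1 + 0)

Final answer: D(3) = 2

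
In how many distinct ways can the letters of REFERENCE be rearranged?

Letters (C:1, E:4, F:1, N:1, R:2). Total letters: 9.
Permutations = 9!/(4! x 2!).

Final answer: 7560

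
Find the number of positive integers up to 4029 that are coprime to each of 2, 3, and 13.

|div by 2|=2014, |div by 3|=1343, |div by 13|=309.
|div by 2&3|=671, |div by 2&13|=154, |div by 3&13|=103, |div by all|=51.
By inclusion-exclusion, divisible by at least one: 2014+1343+309-671-154-103+51 = 2789.
Not divisible by any: 4029 - 2789.

Final answer: 1240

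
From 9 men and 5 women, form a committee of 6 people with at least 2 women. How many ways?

Sum over valid woman counts:
C(5,2)C(9,4) = 1260
C(5,3)C(9,3) = 840
C(5,4)C(9,2) = 180
C(5,5)C(9,1) = 9
Total: 1260 + 840 + 180 + 9.

Final answer: 2289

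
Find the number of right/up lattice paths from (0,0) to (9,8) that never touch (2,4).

Total paths to (9,8): C(17,8) = 24310.
Paths through (2,4): C(6,4) x C(11,4) = 4950.
Avoiding (2,4): 24310 - 4950.

Final answer: 19360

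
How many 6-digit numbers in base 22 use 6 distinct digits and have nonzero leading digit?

The leading digit has 21 choices (anything but zero); the next has 21 (anything but the first), then 20, and so on, one fewer each time.
Total: 21 x 21 x 20 x 19 x 18 x 17.

Final answer: 51279480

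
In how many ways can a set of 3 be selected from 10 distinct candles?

C(10,3) = 10!/(3! x (10-3)!).

Final answer: C(10,3) = 120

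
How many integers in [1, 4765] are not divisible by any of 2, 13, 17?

|div by 2|=2382, |div by 13|=366, |div by 17|=280.
|div by 2&13|=183, |div by 2&17|=140, |div by 13&17|=21, |div by all|=10.
By inclusion-exclusion, divisible by at least one: 2382+366+280-183-140-21+10 = 2694.
Not divisible by any: 4765 - 2694.

Final answer: 2071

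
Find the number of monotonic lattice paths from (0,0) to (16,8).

Each path has 16 right steps and 8 up steps in some order (24 steps total).
Choose which 8 of the 24 steps are up: C(24,8).

Final answer: C(24,8) = 735471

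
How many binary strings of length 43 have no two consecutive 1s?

A valid string ends in 0 (append to any length-(n-1) valid string) or in 01 (append to any length-(n-2) valid string), so a(n) = a(n-1) + a(n-2) with a(1)=2, a(2)=3.
Iterating the recurrence: a(1)=2, a(2)=3, a(3)=5, a(4)=8, a(5)=13, a(6)=21, a(7)=34, a(8)=55, a(9)=89, a(10)=144, a(11)=233, a(12)=377, a(13)=610, a(14)=987, a(15)=1597, a(16)=2584, a(17)=4181, a(18)=6765, a(19)=10946, a(20)=17711, a(21)=28657, a(22)=46368, a(23)=75025, a(24)=121393, a(25)=196418, a(26)=317811, a(27)=514229, a(28)=832040, a(29)=1346269, a(30)=2178309, a(31)=3524578, a(32)=5702887, a(33)=9227465, a(34)=14930352, a(35)=24157817, a(36)=39088169, a(37)=63245986, a(38)=102334155, a(39)=165580141, a(40)=267914296, a(41)=433494437, a(42)=701408733, a(43)=1134903170.

Final answer: 1134903170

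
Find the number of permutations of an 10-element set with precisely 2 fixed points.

Choose which 2 elements are fixed: C(10,2) = 45.
Derange the remaining 8 using D(j) = (j-1)(D(j-1) + D(j-2)), D(0)=1, D(1)=0: D(2)=1, D(3)=2, D(4)=9, D(5)=44, D(6)=265, D(7)=1854, D(8)=14833.
Total: 45 x 14833.

Final answer: C(10,2) D(8) = 667485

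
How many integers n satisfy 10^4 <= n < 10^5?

These are the integers in [10^4, 10^5), so the count is 10^5 - 10^4 = 9 x 10^4.

Final answer: 90000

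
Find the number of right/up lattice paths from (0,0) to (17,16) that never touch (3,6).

Total paths to (17,16): C(33,16) = 1166803110.
Paths through (3,6): C(9,6) x C(24,10) = 164745504.
Avoiding (3,6): 1166803110 - 164745504.

Final answer: 1002057606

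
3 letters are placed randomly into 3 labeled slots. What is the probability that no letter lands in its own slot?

Use the recurrence D(n) = (n-1)(D(n-1) + D(n-2)) with D(0)=1, D(1)=0.
Building up: D(2)=1, D(3)=2.
Total arrangements: 3! = 6.
Probability = D(3)/3! = 1/3.

Final answer: D(3)/3! = 2/6 = 0.333333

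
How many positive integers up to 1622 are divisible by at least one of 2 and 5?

Multiples of 2: 811. Multiples of 5: 324. Of both (lcm=10): 162.
By inclusion-exclusion: 811 + 324 - 162.

Final answer: 973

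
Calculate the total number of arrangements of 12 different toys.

The number of ways to arrange 12 distinct objects is 12!.

Final answer: 12! = 479001600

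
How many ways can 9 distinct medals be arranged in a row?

The number of ways to arrange 9 distinct objects is 9!.

Final answer: 9! = 362880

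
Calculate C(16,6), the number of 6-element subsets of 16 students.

C(16,6) = 16!/(6! x (16-6)!).

Final answer: C(16,6) = 8008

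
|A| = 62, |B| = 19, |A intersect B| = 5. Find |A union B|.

|A union B| = |A| + |B| - |A intersect B| = 62 + 19 - 5.

Final answer: 76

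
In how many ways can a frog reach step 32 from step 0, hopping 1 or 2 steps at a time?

Condition on the final move: it is a 1-step (f(n-1) ways to get there) or a 2-step (f(n-2) ways), so f(n) = f(n-1) + f(n-2), with f(1)=1, f(2)=2.
Building up term by term: f(1)=1, f(2)=2, f(3)=3, f(4)=5, f(5)=8, f(6)=13, f(7)=21, f(8)=34, f(9)=55, f(10)=89, f(11)=144, f(12)=233, f(13)=377, f(14)=610, f(15)=987, f(16)=1597, f(17)=2584, f(18)=4181, f(19)=6765, f(20)=10946, f(21)=17711, f(22)=28657, f(23)=46368, f(24)=75025, f(25)=121393, f(26)=196418, f(27)=317811, f(28)=514229, f(29)=832040, f(30)=1346269, f(31)=2178309, f(32)=3524578.

Final answer: 3524578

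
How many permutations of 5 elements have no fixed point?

D(n) = (n-1)(D(n-1) + D(n-2)), D(0)=1, D(1)=0.
D(2) = 1 x (0 + 1) = 1
D(3) = 2 x (1 + 0) = 2
D(4) = 3 x (2 + 1) = 9
D(5) = 4 x (D(4) + D(3)) = 4 x (9 + 2)

Final answer: D(5) = 44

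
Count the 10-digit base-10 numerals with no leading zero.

Leading digit: 9 options (nonzero). Other 9 digit(s): 10 options each.
Total: 9 x 10^9.

Final answer: 9000000000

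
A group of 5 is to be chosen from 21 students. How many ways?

C(21,5) = 21!/(5! x (21-5)!).

Final answer: C(21,5) = 20349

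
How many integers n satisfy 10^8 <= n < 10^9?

First digit: 9 choices (1-9). Each of the remaining 8 digits: 10 choices.
Total: 9 x 10^8.

Final answer: 900000000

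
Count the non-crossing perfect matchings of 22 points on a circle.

This is a standard Catalan-number count: the answer is C_n. Here n = 22/2 = 11.
Using C_0 = 1 and C_(k+1) = C_k x 2(2k+1)/(k+2), build up term by term: C_1=1, C_2=2, C_3=5, C_4=14, C_5=42, C_6=132, C_7=429, C_8=1430, C_9=4862, C_10=16796, C_11=58786.

Final answer: C_{11} = 58786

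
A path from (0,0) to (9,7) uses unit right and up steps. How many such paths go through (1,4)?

Paths (0,0)->(1,4): C(5,4) = 5.
Paths (1,4)->(9,7): C(11,3) = 165.
By multiplication principle: 5 x 165.

Final answer: 825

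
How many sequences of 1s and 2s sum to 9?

Let f(n) count the ways. The last step is size 1 or 2, so f(n) = f(n-1) + f(n-2) with f(1)=1, f(2)=2.
Building up term by term: f(1)=1, f(2)=2, f(3)=3, f(4)=5, f(5)=8, f(6)=13, f(7)=21, f(8)=34, f(9)=55.

Final answer: 55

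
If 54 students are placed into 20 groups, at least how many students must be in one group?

By the pigeonhole principle: ceiling(54/20).

Final answer: 3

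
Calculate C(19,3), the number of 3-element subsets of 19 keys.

C(19,3) = 19!/(3! x (19-3)!).

Final answer: C(19,3) = 969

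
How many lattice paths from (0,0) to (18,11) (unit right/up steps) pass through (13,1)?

Paths (0,0)->(13,1): C(14,1) = 14.
Paths (13,1)->(18,11): C(15,10) = 3003.
By multiplication principle: 14 x 3003.

Final answer: 42042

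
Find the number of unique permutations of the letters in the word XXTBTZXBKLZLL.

Letters (B:2, K:1, L:3, T:2, X:3, Z:2). Total letters: 13.
Permutations = 13!/(3! x 3! x 2! x 2! x 2!).

Final answer: 21621600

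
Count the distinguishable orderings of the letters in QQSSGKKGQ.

Letters (G:2, K:2, Q:3, S:2). Total letters: 9.
Permutations = 9!/(3! x 2! x 2! x 2!).

Final answer: 7560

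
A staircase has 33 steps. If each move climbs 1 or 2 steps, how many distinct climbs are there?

Condition on the final move: it is a 1-step (f(n-1) ways to get there) or a 2-step (f(n-2) ways), so f(n) = f(n-1) + f(n-2), with f(1)=1, f(2)=2.
Computing successive values: f(1)=1, f(2)=2, f(3)=3, f(4)=5, f(5)=8, f(6)=13, f(7)=21, f(8)=34, f(9)=55, f(10)=89, f(11)=144, f(12)=233, f(13)=377, f(14)=610, f(15)=987, f(16)=1597, f(17)=2584, f(18)=4181, f(19)=6765, f(20)=10946, f(21)=17711, f(22)=28657, f(23)=46368, f(24)=75025, f(25)=121393, f(26)=196418, f(27)=317811, f(28)=514229, f(29)=832040, f(30)=1346269, f(31)=2178309, f(32)=3524578, f(33)=5702887.

Final answer: 5702887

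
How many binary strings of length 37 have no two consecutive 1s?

Classify by the final bit: ...0 gives a(n-1) strings, ...01 gives a(n-2) strings. Thus a(n) = a(n-1) + a(n-2) with a(1)=2, a(2)=3.
Iterating the recurrence: a(1)=2, a(2)=3, a(3)=5, a(4)=8, a(5)=13, a(6)=21, a(7)=34, a(8)=55, a(9)=89, a(10)=144, a(11)=233, a(12)=377, a(13)=610, a(14)=987, a(15)=1597, a(16)=2584, a(17)=4181, a(18)=6765, a(19)=10946, a(20)=17711, a(21)=28657, a(22)=46368, a(23)=75025, a(24)=121393, a(25)=196418, a(26)=317811, a(27)=514229, a(28)=832040, a(29)=1346269, a(30)=2178309, a(31)=3524578, a(32)=5702887, a(33)=9227465, a(34)=14930352, a(35)=24157817, a(36)=39088169, a(37)=63245986.

Final answer: 63245986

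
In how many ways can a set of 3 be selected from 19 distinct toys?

C(19,3) = 19!/(3! x 16!).

Final answer: \binom{19}{3} = 969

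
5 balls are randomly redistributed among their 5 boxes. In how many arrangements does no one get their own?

Derangements satisfy D(n) = (n-1)(D(n-1) + D(n-2)), starting from D(0)=1, D(1)=0.
D(2) = 1 x (0 + 1) = 1
D(3) = 2 x (1 + 0) = 2
D(4) = 3 x (2 + 1) = 9
D(5) = 4 x (D(4) + D(3)) = 4 x (9 + 2)

Final answer: D(5) = 44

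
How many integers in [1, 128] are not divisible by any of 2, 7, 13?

|div by 2|=64, |div by 7|=18, |div by 13|=9.
|div by 2&7|=9, |div by 2&13|=4, |div by 7&13|=1, |div by all|=0.
By inclusion-exclusion, divisible by at least one: 64+18+9-9-4-1+0 = 77.
Not divisible by any: 128 - 77.

Final answer: 51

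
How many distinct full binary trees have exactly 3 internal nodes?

The structures are counted by the Catalan number C_n. Here n = 3.
Using C_0 = 1 and C_(k+1) = C_k x 2(2k+1)/(k+2), build up term by term: C_1=1, C_2=2, C_3=5.

Final answer: C_{3} = 5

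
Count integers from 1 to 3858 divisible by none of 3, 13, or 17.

|div by 3|=1286, |div by 13|=296, |div by 17|=226.
|div by 3&13|=98, |div by 3&17|=75, |div by 13&17|=17, |div by all|=5.
By inclusion-exclusion, divisible by at least one: 1286+296+226-98-75-17+5 = 1623.
Not divisible by any: 3858 - 1623.

Final answer: 2235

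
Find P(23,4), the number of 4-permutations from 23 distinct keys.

P(23,4) = 23!/(23-4)! = 23!/19!.

Final answer: P(23,4) = 212520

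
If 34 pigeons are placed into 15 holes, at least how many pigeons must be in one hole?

By the pigeonhole principle: ceiling(34/15).

Final answer: 3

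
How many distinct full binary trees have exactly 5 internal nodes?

This is a standard Catalan-number count: the answer is C_n. Here n = 5.
C_n = (2n)!/(n!(n+1)!), so C_{5} = 10!/(5! x 6!) = C(10,5)/6 = 252/6.

Final answer: C_{5} = 42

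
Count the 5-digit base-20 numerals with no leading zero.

These are the integers in [20^4, 20^5), so the count is 20^5 - 20^4 = 19 x 20^4.

Final answer: 3040000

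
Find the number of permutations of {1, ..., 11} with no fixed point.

D(n) = (n-1)(D(n-1) + D(n-2)), D(0)=1, D(1)=0.
Building up: D(2)=1, D(3)=2, D(4)=9, D(5)=44, D(6)=265, D(7)=1854, D(8)=14833, D(9)=133496, D(10)=1334961.
D(11) = 10 x (D(10) + D(9)) = 10 x (1334961 + 133496).

Final answer: D(11) = 14684570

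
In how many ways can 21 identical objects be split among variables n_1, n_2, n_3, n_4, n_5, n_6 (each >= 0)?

Stars and bars with 21 stars and 5 bars:
C(21+6-1, 6-1) = C(26,5).

Final answer: C(26,5) = 65780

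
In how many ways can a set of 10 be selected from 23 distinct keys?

C(23,10) = 23!/(10! x 13!).

Final answer: \binom{23}{10} = 1144066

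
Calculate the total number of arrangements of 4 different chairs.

The number of ways to arrange 4 distinct objects is 4!.

Final answer: 4! = 24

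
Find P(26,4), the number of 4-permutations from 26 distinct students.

P(26,4) = 26!/(26-4)! = 26!/22!.

Final answer: P(26,4) = 358800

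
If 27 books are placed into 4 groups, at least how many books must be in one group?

By the pigeonhole principle: ceiling(27/4).

Final answer: 7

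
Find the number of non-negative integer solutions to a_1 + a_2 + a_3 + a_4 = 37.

Stars and bars with 37 stars and 3 bars:
C(37+4-1, 4-1) = C(40,3).

Final answer: C(40,3) = 9880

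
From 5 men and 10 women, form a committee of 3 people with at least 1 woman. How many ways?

Sum over valid woman counts:
C(10,1)C(5,2) = 100
C(10,2)C(5,1) = 225
C(10,3)C(5,0) = 120
Total: 100 + 225 + 120.

Final answer: 445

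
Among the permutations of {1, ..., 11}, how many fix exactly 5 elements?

Choose which 5 elements are fixed: C(11,5) = 462.
Derange the remaining 6 using D(j) = (j-1)(D(j-1) + D(j-2)), D(0)=1, D(1)=0: D(2)=1, D(3)=2, D(4)=9, D(5)=44, D(6)=265.
Total: 462 x 265.

Final answer: C(11,5) D(6) = 122430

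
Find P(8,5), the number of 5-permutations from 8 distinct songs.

P(8,5) = 8!/(8-5)! = 8!/3!.

Final answer: P(8,5) = 6720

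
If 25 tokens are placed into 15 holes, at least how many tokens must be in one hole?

By the pigeonhole principle: ceiling(25/15).

Final answer: 2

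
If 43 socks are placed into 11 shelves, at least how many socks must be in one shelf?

By the pigeonhole principle: ceiling(43/11).

Final answer: 4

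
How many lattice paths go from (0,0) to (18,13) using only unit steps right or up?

Each path has 18 right steps and 13 up steps in some order (31 steps total).
Choose which 13 of the 31 steps are up: C(31,13).

Final answer: C(31,13) = 206253075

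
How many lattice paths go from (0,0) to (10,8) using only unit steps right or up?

Each path has 10 right steps and 8 up steps in some order (18 steps total).
Choose which 8 of the 18 steps are up: C(18,8).

Final answer: C(18,8) = 43758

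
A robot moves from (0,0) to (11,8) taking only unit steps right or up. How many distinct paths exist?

Each path has 11 right steps and 8 up steps in some order (19 steps total).
Choose which 8 of the 19 steps are up: C(19,8).

Final answer: C(19,8) = 75582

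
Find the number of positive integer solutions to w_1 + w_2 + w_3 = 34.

Substitute w'_i = w_i - 1 (so w'_i >= 0). Then sum w'_i = 34 - 3 = 31.
Stars and bars: C(31+3-1, 3-1) = C(33,2).

Final answer: C(33,2) = 528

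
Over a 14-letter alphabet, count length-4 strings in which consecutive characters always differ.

First character: 14 choices. Each subsequent: 13 choices (must differ from the previous one).
Total: 14 x 13^3.

Final answer: 14 x 13^{3} = 30758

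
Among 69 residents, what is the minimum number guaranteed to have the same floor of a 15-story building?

There are 15 possible values for floor of a 15-story building. With 69 residents and 15 categories, by pigeonhole: ceiling(69/15).

Final answer: 5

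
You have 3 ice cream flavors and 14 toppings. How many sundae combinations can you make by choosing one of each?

By the multiplication principle: 3 x 14.

Final answer: 42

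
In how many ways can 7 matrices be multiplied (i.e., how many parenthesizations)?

This is counted by the nth Catalan number C_n. Here n = 7 - 1 = 6.
C_n = C(2n,n) - C(2n,n+1), so C_{6} = C(12,6) - C(12,7) = 924 - 792.

Final answer: C_{6} = 132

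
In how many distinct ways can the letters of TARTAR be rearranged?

Letters (A:2, R:2, T:2). Total letters: 6.
Permutations = 6!/(2! x 2! x 2!).

Final answer: 90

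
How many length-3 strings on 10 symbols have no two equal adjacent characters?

First character: 10 choices. Each subsequent: 9 choices (must differ from the previous one).
Total: 10 x 9^2.

Final answer: 10 x 9^{2} = 810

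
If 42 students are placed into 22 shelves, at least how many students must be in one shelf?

By the pigeonhole principle: ceiling(42/22).

Final answer: 2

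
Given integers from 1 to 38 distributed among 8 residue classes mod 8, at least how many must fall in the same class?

By pigeonhole with 38 objects and 8 categories: ceiling(38/8).

Final answer: 5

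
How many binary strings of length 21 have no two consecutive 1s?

Classify by the final bit: ...0 gives a(n-1) strings, ...01 gives a(n-2) strings. Thus a(n) = a(n-1) + a(n-2) with a(1)=2, a(2)=3.
Computing successive values: a(1)=2, a(2)=3, a(3)=5, a(4)=8, a(5)=13, a(6)=21, a(7)=34, a(8)=55, a(9)=89, a(10)=144, a(11)=233, a(12)=377, a(13)=610, a(14)=987, a(15)=1597, a(16)=2584, a(17)=4181, a(18)=6765, a(19)=10946, a(20)=17711, a(21)=28657.

Final answer: 28657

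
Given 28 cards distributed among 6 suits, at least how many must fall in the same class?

By pigeonhole with 28 objects and 6 categories: ceiling(28/6).

Final answer: 5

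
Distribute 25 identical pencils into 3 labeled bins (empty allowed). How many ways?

Stars and bars: C(n+k-1, k-1) = C(27,2).

Final answer: C(27,2) = 351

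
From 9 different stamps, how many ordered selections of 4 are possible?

P(9,4) = 9!/(9-4)! = 9!/5!.

Final answer: P(9,4) = 3024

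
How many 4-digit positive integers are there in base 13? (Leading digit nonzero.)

These are the integers in [13^3, 13^4), so the count is 13^4 - 13^3 = 12 x 13^3.

Final answer: 26364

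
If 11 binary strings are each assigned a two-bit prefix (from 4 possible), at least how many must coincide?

There are 4 possible values for two-bit prefix. With 11 binary strings and 4 categories, by pigeonhole: ceiling(11/4).

Final answer: 3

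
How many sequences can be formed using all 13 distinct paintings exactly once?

The number of ways to arrange 13 distinct objects is 13!.

Final answer: 13! = 6227020800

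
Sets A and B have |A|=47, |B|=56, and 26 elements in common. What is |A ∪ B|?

|A union B| = |A| + |B| - |A intersect B| = 47 + 56 - 26.

Final answer: 77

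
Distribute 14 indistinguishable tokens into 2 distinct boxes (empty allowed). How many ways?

Stars and bars: C(n+k-1, k-1) = C(15,1).

Final answer: C(15,1) = 15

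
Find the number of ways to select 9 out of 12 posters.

C(12,9) = 12!/(9! x 3!).

Final answer: \binom{12}{9} = 220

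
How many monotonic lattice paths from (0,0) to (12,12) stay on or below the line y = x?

Total monotonic paths to (12,12): C(24,12) = 2704156.
By the reflection principle, paths that go above the diagonal number C(24,13) = 2496144.
Valid Dyck paths: 2704156 - 2496144.
(These counts are the Catalan numbers.)

Final answer: C_{12} = 208012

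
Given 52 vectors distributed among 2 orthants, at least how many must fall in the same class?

By pigeonhole with 52 objects and 2 categories: ceiling(52/2).

Final answer: 26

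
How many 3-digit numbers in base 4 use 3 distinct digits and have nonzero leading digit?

The leading digit has 3 choices (anything but zero); the next has 3 (anything but the first), then 2, and so on, one fewer each time.
Total: 3 x 3 x 2.

Final answer: 18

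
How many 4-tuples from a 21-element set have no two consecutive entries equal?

First character: 21 choices. Each subsequent: 20 choices (must differ from the previous one).
Total: 21 x 20^3.

Final answer: 21 x 20^{3} = 168000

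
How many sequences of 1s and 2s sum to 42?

Let f(n) count the ways. The last step is size 1 or 2, so f(n) = f(n-1) + f(n-2) with f(1)=1, f(2)=2.
Building up term by term: f(1)=1, f(2)=2, f(3)=3, f(4)=5, f(5)=8, f(6)=13, f(7)=21, f(8)=34, f(9)=55, f(10)=89, f(11)=144, f(12)=233, f(13)=377, f(14)=610, f(15)=987, f(16)=1597, f(17)=2584, f(18)=4181, f(19)=6765, f(20)=10946, f(21)=17711, f(22)=28657, f(23)=46368, f(24)=75025, f(25)=121393, f(26)=196418, f(27)=317811, f(28)=514229, f(29)=832040, f(30)=1346269, f(31)=2178309, f(32)=3524578, f(33)=5702887, f(34)=9227465, f(35)=14930352, f(36)=24157817, f(37)=39088169, f(38)=63245986, f(39)=102334155, f(40)=165580141, f(41)=267914296, f(42)=433494437.

Final answer: 433494437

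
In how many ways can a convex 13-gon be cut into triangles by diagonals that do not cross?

The structures are counted by the Catalan number C_n. Here n = 13 - 2 = 11.
C_n = C(2n,n) - C(2n,n+1), so C_{11} = C(22,11) - C(22,12) = 705432 - 646646.

Final answer: C_{11} = 58786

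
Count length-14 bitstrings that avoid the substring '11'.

Classify by the final bit: ...0 gives a(n-1) strings, ...01 gives a(n-2) strings. Thus a(n) = a(n-1) + a(n-2) with a(1)=2, a(2)=3.
Building up term by term: a(1)=2, a(2)=3, a(3)=5, a(4)=8, a(5)=13, a(6)=21, a(7)=34, a(8)=55, a(9)=89, a(10)=144, a(11)=233, a(12)=377, a(13)=610, a(14)=987.

Final answer: 987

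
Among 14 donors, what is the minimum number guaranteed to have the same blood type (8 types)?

There are 8 possible values for blood type (8 types). With 14 donors and 8 categories, by pigeonhole: ceiling(14/8).

Final answer: 2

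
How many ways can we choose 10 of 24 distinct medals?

C(24,10) = 24!/(10! x 14!).

Final answer: \binom{24}{10} = 1961256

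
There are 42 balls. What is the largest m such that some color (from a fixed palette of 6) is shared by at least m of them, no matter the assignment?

There are 6 possible values for color (from a fixed palette of 6). With 42 balls and 6 categories, by pigeonhole: ceiling(42/6).

Final answer: 7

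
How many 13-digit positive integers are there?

The leading digit cannot be 0 (9 options); the other 12 digits can be anything (10 options each).
Total: 9 x 10^12.

Final answer: 9000000000000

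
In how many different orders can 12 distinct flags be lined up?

The number of ways to arrange 12 distinct objects is 12!.

Final answer: 12! = 479001600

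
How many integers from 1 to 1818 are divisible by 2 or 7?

Multiples of 2: 909. Multiples of 7: 259. Of both (lcm=14): 129.
By inclusion-exclusion: 909 + 259 - 129.

Final answer: 1039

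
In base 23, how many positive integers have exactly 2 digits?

These are the integers in [23^1, 23^2), so the count is 23^2 - 23^1 = 22 x 23^1.

Final answer: 506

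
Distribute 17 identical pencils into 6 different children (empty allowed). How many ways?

Stars and bars: C(n+k-1, k-1) = C(22,5).

Final answer: C(22,5) = 26334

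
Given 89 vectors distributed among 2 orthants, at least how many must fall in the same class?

By pigeonhole with 89 objects and 2 categories: ceiling(89/2).

Final answer: 45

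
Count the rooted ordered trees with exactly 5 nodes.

This is counted by the nth Catalan number C_n. Here n = 5 - 1 = 4.
Using C_0 = 1 and C_(k+1) = C_k x 2(2k+1)/(k+2), build up term by term: C_1=1, C_2=2, C_3=5, C_4=14.

Final answer: C_{4} = 14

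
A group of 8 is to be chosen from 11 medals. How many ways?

C(11,8) = 11!/(8! x 3!).

Final answer: \binom{11}{8} = 165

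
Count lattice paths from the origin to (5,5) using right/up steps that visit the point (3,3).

Paths (0,0)->(3,3): C(6,3) = 20.
Paths (3,3)->(5,5): C(4,2) = 6.
By multiplication principle: 20 x 6.

Final answer: 120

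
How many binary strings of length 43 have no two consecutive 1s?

Let a(n) count valid strings. If the last bit is 0 the prefix is any valid string of length n-1; if it is 1 the string must end in 01 with a valid prefix of length n-2. So a(n) = a(n-1) + a(n-2), a(1)=2, a(2)=3.
Building up term by term: a(1)=2, a(2)=3, a(3)=5, a(4)=8, a(5)=13, a(6)=21, a(7)=34, a(8)=55, a(9)=89, a(10)=144, a(11)=233, a(12)=377, a(13)=610, a(14)=987, a(15)=1597, a(16)=2584, a(17)=4181, a(18)=6765, a(19)=10946, a(20)=17711, a(21)=28657, a(22)=46368, a(23)=75025, a(24)=121393, a(25)=196418, a(26)=317811, a(27)=514229, a(28)=832040, a(29)=1346269, a(30)=2178309, a(31)=3524578, a(32)=5702887, a(33)=9227465, a(34)=14930352, a(35)=24157817, a(36)=39088169, a(37)=63245986, a(38)=102334155, a(39)=165580141, a(40)=267914296, a(41)=433494437, a(42)=701408733, a(43)=1134903170.

Final answer: 1134903170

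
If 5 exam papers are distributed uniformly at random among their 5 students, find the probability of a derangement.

D(n) = (n-1)(D(n-1) + D(n-2)), D(0)=1, D(1)=0.
Building up: D(2)=1, D(3)=2, D(4)=9, D(5)=44.
Total arrangements: 5! = 120.
Probability = D(5)/5! = 11/30.

Final answer: D(5)/5! = 44/120 = 0.366667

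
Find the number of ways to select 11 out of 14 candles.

C(14,11) = 14!/(11! x 3!).

Final answer: \binom{14}{11} = 364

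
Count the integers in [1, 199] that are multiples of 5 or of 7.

Multiples of 5: 39. Multiples of 7: 28. Of both (lcm=35): 5.
By inclusion-exclusion: 39 + 28 - 5.

Final answer: 62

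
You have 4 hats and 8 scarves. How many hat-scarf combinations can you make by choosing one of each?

By the multiplication principle: 4 x 8.

Final answer: 32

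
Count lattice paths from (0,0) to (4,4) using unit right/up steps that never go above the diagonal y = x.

Total monotonic paths to (4,4): C(8,4) = 70.
A path is bad iff it touches y = x + 1; reflecting its initial segment maps bad paths bijectively onto all paths to (3,5), of which there are C(8,5) = 56.
Valid Dyck paths: 70 - 56.
(Equivalently, C_{4} = C(8,4)/5 = 70/5.)

Final answer: C_{4} = 14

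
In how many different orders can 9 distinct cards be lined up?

The number of ways to arrange 9 distinct objects is 9!.

Final answer: 9! = 362880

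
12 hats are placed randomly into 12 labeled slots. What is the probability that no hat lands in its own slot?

Use the recurrence D(n) = (n-1)(D(n-1) + D(n-2)) with D(0)=1, D(1)=0.
Building up: D(2)=1, D(3)=2, D(4)=9, D(5)=44, D(6)=265, D(7)=1854, D(8)=14833, D(9)=133496, D(10)=1334961, D(11)=14684570, D(12)=176214841.
Total arrangements: 12! = 479001600.
Probability = D(12)/12! = 16019531/43545600.

Final answer: D(12)/12! = 176214841/479001600 = 0.367879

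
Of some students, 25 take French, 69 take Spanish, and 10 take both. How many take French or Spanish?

|A union B| = |A| + |B| - |A intersect B| = 25 + 69 - 10.

Final answer: 84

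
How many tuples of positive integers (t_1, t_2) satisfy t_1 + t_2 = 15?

Substitute t'_i = t_i - 1 (so t'_i >= 0). Then sum t'_i = 15 - 2 = 13.
Stars and bars: C(13+2-1, 2-1) = C(14,1).

Final answer: C(14,1) = 14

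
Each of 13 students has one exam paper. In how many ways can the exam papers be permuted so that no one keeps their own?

Use the recurrence D(n) = (n-1)(D(n-1) + D(n-2)) with D(0)=1, D(1)=0.
D(2) = 1 x (0 + 1) = 1
D(3) = 2 x (1 + 0) = 2
D(4) = 3 x (2 + 1) = 9
D(5) = 4 x (9 + 2) = 44
D(6) = 5 x (44 + 9) = 265
D(7) = 6 x (265 + 44) = 1854
D(8) = 7 x (1854 + 265) = 14833
D(9) = 8 x (14833 + 1854) = 133496
D(10) = 9 x (133496 + 14833) = 1334961
D(11) = 10 x (1334961 + 133496) = 14684570
D(12) = 11 x (14684570 + 1334961) = 176214841
D(13) = 12 x (D(12) + D(11)) = 12 x (176214841 + 14684570)

Final answer: D(13) = 2290792932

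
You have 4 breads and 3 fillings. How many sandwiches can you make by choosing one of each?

By the multiplication principle: 4 x 3.

Final answer: 12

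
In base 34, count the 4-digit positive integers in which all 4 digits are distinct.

First digit: 33 (nonzero). Second: 33 (not first). Third: 32, etc.
Total: 33 x 33 x 32 x 31.

Final answer: 1080288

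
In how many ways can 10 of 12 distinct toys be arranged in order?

P(12,10) = 12!/(12-10)! = 12!/2!.

Final answer: P(12,10) = 239500800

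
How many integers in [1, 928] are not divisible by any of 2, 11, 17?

|div by 2|=464, |div by 11|=84, |div by 17|=54.
|div by 2&11|=42, |div by 2&17|=27, |div by 11&17|=4, |div by all|=2.
By inclusion-exclusion, divisible by at least one: 464+84+54-42-27-4+2 = 531.
Not divisible by any: 928 - 531.

Final answer: 397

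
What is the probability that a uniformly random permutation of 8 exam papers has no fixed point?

Use the recurrence D(n) = (n-1)(D(n-1) + D(n-2)) with D(0)=1, D(1)=0.
Building up: D(2)=1, D(3)=2, D(4)=9, D(5)=44, D(6)=265, D(7)=1854, D(8)=14833.
Total arrangements: 8! = 40320.
Probability = D(8)/8! = 2119/5760.

Final answer: D(8)/8! = 14833/40320 = 0.367882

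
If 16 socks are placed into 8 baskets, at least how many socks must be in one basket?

By the pigeonhole principle: ceiling(16/8).

Final answer: 2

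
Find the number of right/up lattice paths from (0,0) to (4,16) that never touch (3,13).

Total paths to (4,16): C(20,16) = 4845.
Paths through (3,13): C(16,13) x C(4,3) = 2240.
Avoiding (3,13): 4845 - 2240.

Final answer: 2605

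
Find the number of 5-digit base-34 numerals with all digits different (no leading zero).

First digit: 33 (nonzero). Second: 33 (not first). Third: 32, etc.
Total: 33 x 33 x 32 x 31 x 30.

Final answer: 32408640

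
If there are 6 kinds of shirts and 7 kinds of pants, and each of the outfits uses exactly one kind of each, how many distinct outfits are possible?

By the multiplication principle: 6 x 7.

Final answer: 42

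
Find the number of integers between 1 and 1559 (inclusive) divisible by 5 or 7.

Multiples of 5: 311. Multiples of 7: 222. Of both (lcm=35): 44.
By inclusion-exclusion: 311 + 222 - 44.

Final answer: 489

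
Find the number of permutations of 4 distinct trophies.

The number of ways to arrange 4 distinct objects is 4!.

Final answer: 4! = 24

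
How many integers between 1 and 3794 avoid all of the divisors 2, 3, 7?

|div by 2|=1897, |div by 3|=1264, |div by 7|=542.
|div by 2&3|=632, |div by 2&7|=271, |div by 3&7|=180, |div by all|=90.
By inclusion-exclusion, divisible by at least one: 1897+1264+542-632-271-180+90 = 2710.
Not divisible by any: 3794 - 2710.

Final answer: 1084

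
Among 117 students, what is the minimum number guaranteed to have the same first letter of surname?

There are 26 possible values for first letter of surname. With 117 students and 26 categories, by pigeonhole: ceiling(117/26).

Final answer: 5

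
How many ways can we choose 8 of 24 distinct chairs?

C(24,8) = 24!/(8! x 16!).

Final answer: \binom{24}{8} = 735471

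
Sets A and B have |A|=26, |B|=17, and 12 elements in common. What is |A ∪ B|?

|A union B| = |A| + |B| - |A intersect B| = 26 + 17 - 12.

Final answer: 31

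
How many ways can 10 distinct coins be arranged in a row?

The number of ways to arrange 10 distinct objects is 10!.

Final answer: 10! = 3628800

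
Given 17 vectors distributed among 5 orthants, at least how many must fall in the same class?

By pigeonhole with 17 objects and 5 categories: ceiling(17/5).

Final answer: 4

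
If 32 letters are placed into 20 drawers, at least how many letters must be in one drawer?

By the pigeonhole principle: ceiling(32/20).

Final answer: 2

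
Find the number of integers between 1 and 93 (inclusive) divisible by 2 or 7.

Multiples of 2: 46. Multiples of 7: 13. Of both (lcm=14): 6.
By inclusion-exclusion: 46 + 13 - 6.

Final answer: 53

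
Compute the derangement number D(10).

D(n) = (n-1)(D(n-1) + D(n-2)), D(0)=1, D(1)=0.
D(2) = 1 x (0 + 1) = 1
D(3) = 2 x (1 + 0) = 2
D(4) = 3 x (2 + 1) = 9
D(5) = 4 x (9 + 2) = 44
D(6) = 5 x (44 + 9) = 265
D(7) = 6 x (265 + 44) = 1854
D(8) = 7 x (1854 + 265) = 14833
D(9) = 8 x (14833 + 1854) = 133496
D(10) = 9 x (D(9) + D(8)) = 9 x (133496 + 14833)

Final answer: D(10) = 1334961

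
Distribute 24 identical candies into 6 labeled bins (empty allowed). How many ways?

Stars and bars: C(n+k-1, k-1) = C(29,5).

Final answer: C(29,5) = 118755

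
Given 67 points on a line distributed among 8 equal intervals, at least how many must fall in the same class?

By pigeonhole with 67 objects and 8 categories: ceiling(67/8).

Final answer: 9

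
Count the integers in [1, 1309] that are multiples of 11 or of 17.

Multiples of 11: 119. Multiples of 17: 77. Of both (lcm=187): 7.
By inclusion-exclusion: 119 + 77 - 7.

Final answer: 189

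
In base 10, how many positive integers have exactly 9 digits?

In base 10, the leading digit has 9 choices (1..9); each of the remaining 8 digits has 10 choices.
Total: 9 x 10^8.

Final answer: 900000000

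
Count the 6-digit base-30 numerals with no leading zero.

These are the integers in [30^5, 30^6), so the count is 30^6 - 30^5 = 29 x 30^5.

Final answer: 704700000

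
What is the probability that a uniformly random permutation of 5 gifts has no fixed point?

D(n) = (n-1)(D(n-1) + D(n-2)), D(0)=1, D(1)=0.
Building up: D(2)=1, D(3)=2, D(4)=9, D(5)=44.
Total arrangements: 5! = 120.
Probability = D(5)/5! = 11/30.

Final answer: D(5)/5! = 44/120 = 0.366667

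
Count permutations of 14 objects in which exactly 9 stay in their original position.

Choose which 9 elements are fixed: C(14,9) = 2002.
Derange the remaining 5 using D(j) = (j-1)(D(j-1) + D(j-2)), D(0)=1, D(1)=0: D(2)=1, D(3)=2, D(4)=9, D(5)=44.
Total: 2002 x 44.

Final answer: C(14,9) D(5) = 88088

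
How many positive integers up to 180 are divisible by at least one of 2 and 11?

Multiples of 2: 90. Multiples of 11: 16. Of both (lcm=22): 8.
By inclusion-exclusion: 90 + 16 - 8.

Final answer: 98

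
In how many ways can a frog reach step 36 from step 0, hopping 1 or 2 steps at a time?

Condition on the final move: it is a 1-step (f(n-1) ways to get there) or a 2-step (f(n-2) ways), so f(n) = f(n-1) + f(n-2), with f(1)=1, f(2)=2.
Iterating the recurrence: f(1)=1, f(2)=2, f(3)=3, f(4)=5, f(5)=8, f(6)=13, f(7)=21, f(8)=34, f(9)=55, f(10)=89, f(11)=144, f(12)=233, f(13)=377, f(14)=610, f(15)=987, f(16)=1597, f(17)=2584, f(18)=4181, f(19)=6765, f(20)=10946, f(21)=17711, f(22)=28657, f(23)=46368, f(24)=75025, f(25)=121393, f(26)=196418, f(27)=317811, f(28)=514229, f(29)=832040, f(30)=1346269, f(31)=2178309, f(32)=3524578, f(33)=5702887, f(34)=9227465, f(35)=14930352, f(36)=24157817.

Final answer: 24157817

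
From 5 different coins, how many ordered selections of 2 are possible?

P(5,2) = 5!/(5-2)! = 5!/3!.

Final answer: P(5,2) = 20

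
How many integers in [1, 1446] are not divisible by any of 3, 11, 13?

|div by 3|=482, |div by 11|=131, |div by 13|=111.
|div by 3&11|=43, |div by 3&13|=37, |div by 11&13|=10, |div by all|=3.
By inclusion-exclusion, divisible by at least one: 482+131+111-43-37-10+3 = 637.
Not divisible by any: 1446 - 637.

Final answer: 809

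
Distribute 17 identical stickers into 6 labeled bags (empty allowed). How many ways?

Stars and bars: C(n+k-1, k-1) = C(22,5).

Final answer: C(22,5) = 26334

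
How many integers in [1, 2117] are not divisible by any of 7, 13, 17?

|div by 7|=302, |div by 13|=162, |div by 17|=124.
|div by 7&13|=23, |div by 7&17|=17, |div by 13&17|=9, |div by all|=1.
By inclusion-exclusion, divisible by at least one: 302+162+124-23-17-9+1 = 540.
Not divisible by any: 2117 - 540.

Final answer: 1577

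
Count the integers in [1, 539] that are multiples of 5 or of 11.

Multiples of 5: 107. Multiples of 11: 49. Of both (lcm=55): 9.
By inclusion-exclusion: 107 + 49 - 9.

Final answer: 147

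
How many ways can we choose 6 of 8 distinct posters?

C(8,6) = 8!/(6! x (8-6)!).

Final answer: C(8,6) = 28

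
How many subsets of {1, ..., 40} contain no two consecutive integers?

Let a(n) count such subsets of {1, ..., n}. Either n is excluded (a(n-1) ways) or n is included, forcing n-1 out (a(n-2) ways), so a(n) = a(n-1) + a(n-2) with a(1)=2, a(2)=3.
Building up term by term: a(1)=2, a(2)=3, a(3)=5, a(4)=8, a(5)=13, a(6)=21, a(7)=34, a(8)=55, a(9)=89, a(10)=144, a(11)=233, a(12)=377, a(13)=610, a(14)=987, a(15)=1597, a(16)=2584, a(17)=4181, a(18)=6765, a(19)=10946, a(20)=17711, a(21)=28657, a(22)=46368, a(23)=75025, a(24)=121393, a(25)=196418, a(26)=317811, a(27)=514229, a(28)=832040, a(29)=1346269, a(30)=2178309, a(31)=3524578, a(32)=5702887, a(33)=9227465, a(34)=14930352, a(35)=24157817, a(36)=39088169, a(37)=63245986, a(38)=102334155, a(39)=165580141, a(40)=267914296.

Final answer: 267914296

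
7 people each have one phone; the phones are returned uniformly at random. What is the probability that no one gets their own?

Derangements satisfy D(n) = (n-1)(D(n-1) + D(n-2)), starting from D(0)=1, D(1)=0.
Building up: D(2)=1, D(3)=2, D(4)=9, D(5)=44, D(6)=265, D(7)=1854.
Total arrangements: 7! = 5040.
Probability = D(7)/7! = 103/280.

Final answer: D(7)/7! = 1854/5040 = 0.367857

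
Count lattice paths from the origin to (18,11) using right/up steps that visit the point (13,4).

Paths (0,0)->(13,4): C(17,4) = 2380.
Paths (13,4)->(18,11): C(12,7) = 792.
By multiplication principle: 2380 x 792.

Final answer: 1884960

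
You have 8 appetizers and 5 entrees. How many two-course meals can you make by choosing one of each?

By the multiplication principle: 8 x 5.

Final answer: 40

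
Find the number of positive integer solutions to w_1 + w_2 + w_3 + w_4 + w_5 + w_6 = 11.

Substitute w'_i = w_i - 1 (so w'_i >= 0). Then sum w'_i = 11 - 6 = 5.
Stars and bars: C(5+6-1, 6-1) = C(10,5).

Final answer: C(10,5) = 252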